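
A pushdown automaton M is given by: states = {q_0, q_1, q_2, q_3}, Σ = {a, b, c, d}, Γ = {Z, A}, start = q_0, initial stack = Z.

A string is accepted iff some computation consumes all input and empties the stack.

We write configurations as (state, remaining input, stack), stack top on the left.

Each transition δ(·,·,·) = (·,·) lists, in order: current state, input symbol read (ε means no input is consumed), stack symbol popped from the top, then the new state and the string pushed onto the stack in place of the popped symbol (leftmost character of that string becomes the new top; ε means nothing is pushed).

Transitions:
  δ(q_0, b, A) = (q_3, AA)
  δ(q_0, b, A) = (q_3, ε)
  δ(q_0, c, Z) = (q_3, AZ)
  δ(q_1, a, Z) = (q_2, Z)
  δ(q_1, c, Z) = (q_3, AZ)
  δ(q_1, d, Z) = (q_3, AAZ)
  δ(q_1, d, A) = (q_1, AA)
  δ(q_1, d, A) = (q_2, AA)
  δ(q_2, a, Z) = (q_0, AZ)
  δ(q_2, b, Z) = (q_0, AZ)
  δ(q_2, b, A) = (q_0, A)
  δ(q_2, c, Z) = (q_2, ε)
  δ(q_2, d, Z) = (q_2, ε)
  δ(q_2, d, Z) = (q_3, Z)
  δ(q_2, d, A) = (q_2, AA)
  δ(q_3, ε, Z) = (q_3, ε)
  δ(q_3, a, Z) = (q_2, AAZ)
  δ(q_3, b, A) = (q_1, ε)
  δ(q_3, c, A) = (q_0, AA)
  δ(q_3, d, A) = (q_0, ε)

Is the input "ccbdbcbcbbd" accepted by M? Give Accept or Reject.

Reject

No computation consumes all input and empties the stack.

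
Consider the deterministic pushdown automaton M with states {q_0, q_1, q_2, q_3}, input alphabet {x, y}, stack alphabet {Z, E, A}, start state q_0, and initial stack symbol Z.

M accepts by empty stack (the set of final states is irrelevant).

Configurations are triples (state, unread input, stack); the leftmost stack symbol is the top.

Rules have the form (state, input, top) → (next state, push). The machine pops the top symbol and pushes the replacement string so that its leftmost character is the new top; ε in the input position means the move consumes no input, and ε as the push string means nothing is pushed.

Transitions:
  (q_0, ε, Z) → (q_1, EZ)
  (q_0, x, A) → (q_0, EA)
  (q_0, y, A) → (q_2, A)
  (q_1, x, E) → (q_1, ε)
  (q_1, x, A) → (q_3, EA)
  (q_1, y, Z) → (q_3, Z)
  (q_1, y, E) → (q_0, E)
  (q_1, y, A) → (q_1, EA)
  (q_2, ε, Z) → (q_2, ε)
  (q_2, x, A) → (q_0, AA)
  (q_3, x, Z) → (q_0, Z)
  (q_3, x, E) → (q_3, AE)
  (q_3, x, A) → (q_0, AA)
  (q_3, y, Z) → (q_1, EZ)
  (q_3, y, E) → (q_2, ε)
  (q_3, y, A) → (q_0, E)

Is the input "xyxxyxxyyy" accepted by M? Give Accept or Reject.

Reject

(q_0, xyxxyxxyyy, Z)
  ε-move, top Z: go to q_1, push EZ → (q_1, xyxxyxxyyy, EZ)
  read x, top E: go to q_1, push ε → (q_1, yxxyxxyyy, Z)
  read y, top Z: go to q_3, push Z → (q_3, xxyxxyyy, Z)
  read x, top Z: go to q_0, push Z → (q_0, xyxxyyy, Z)
  ε-move, top Z: go to q_1, push EZ → (q_1, xyxxyyy, EZ)
  read x, top E: go to q_1, push ε → (q_1, yxxyyy, Z)
  read y, top Z: go to q_3, push Z → (q_3, xxyyy, Z)
  read x, top Z: go to q_0, push Z → (q_0, xyyy, Z)
  ε-move, top Z: go to q_1, push EZ → (q_1, xyyy, EZ)
  read x, top E: go to q_1, push ε → (q_1, yyy, Z)
  read y, top Z: go to q_3, push Z → (q_3, yy, Z)
  read y, top Z: go to q_1, push EZ → (q_1, y, EZ)
  read y, top E: go to q_0, push E → (q_0, ε, EZ)
All input consumed; stack is EZ, not empty, and no further ε-move applies.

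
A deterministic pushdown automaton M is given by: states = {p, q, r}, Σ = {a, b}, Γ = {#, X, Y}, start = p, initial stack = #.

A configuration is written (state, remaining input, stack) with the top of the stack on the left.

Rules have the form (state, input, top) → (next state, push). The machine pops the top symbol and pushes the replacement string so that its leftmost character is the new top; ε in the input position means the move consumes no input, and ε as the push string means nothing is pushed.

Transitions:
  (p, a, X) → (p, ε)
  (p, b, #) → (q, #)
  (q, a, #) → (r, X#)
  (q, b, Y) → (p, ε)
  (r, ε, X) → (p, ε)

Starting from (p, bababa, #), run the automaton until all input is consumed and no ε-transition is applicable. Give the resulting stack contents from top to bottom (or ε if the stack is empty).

#

(p, bababa, #) ⊢ (q, ababa, #) ⊢ (r, baba, X#) ⊢ (p, baba, #) ⊢ (q, aba, #) ⊢ (r, ba, X#) ⊢ (p, ba, #) ⊢ (q, a, #) ⊢ (r, ε, X#) ⊢ (p, ε, #)
All input consumed in state p with stack #.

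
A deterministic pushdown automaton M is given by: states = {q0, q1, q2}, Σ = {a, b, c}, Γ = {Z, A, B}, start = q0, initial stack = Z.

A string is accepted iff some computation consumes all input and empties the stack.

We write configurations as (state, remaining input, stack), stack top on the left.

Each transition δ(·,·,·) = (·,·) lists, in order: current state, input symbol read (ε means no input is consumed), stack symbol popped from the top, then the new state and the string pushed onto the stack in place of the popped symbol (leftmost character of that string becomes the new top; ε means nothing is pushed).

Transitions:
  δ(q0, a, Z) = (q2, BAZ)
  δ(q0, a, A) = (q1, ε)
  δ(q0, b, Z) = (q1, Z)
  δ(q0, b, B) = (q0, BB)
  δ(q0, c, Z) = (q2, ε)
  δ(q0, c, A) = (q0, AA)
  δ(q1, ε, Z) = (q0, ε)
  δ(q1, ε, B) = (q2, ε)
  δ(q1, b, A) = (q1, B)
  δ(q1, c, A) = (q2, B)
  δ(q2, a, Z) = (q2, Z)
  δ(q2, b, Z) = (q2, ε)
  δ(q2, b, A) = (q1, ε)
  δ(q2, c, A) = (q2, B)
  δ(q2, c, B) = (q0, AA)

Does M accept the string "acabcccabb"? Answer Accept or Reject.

Accept

(q0, acabcccabb, Z)
  read a, top Z: go to q2, push BAZ → (q2, cabcccabb, BAZ)
  read c, top B: go to q0, push AA → (q0, abcccabb, AAAZ)
  read a, top A: go to q1, push ε → (q1, bcccabb, AAZ)
  read b, top A: go to q1, push B → (q1, cccabb, BAZ)
  ε-move, top B: go to q2, push ε → (q2, cccabb, AZ)
  read c, top A: go to q2, push B → (q2, ccabb, BZ)
  read c, top B: go to q0, push AA → (q0, cabb, AAZ)
  read c, top A: go to q0, push AA → (q0, abb, AAAZ)
  read a, top A: go to q1, push ε → (q1, bb, AAZ)
  read b, top A: go to q1, push B → (q1, b, BAZ)
  ε-move, top B: go to q2, push ε → (q2, b, AZ)
  read b, top A: go to q1, push ε → (q1, ε, Z)
  ε-move, top Z: go to q0, push ε → (q0, ε, ε)
All input consumed and the stack is empty.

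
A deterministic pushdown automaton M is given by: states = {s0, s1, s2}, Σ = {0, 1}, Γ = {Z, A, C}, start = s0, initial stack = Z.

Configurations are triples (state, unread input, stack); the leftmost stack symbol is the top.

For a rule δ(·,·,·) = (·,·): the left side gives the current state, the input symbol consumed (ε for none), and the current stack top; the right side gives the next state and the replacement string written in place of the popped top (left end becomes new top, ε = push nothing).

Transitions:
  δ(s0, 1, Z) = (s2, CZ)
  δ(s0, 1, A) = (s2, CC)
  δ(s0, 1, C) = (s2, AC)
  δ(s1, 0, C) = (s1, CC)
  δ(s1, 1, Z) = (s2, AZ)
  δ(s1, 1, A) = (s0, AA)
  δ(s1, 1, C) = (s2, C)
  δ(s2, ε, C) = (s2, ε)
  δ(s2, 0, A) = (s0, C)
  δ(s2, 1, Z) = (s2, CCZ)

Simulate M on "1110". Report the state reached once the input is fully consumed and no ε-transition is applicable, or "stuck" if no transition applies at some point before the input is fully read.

(s0, 1110, Z) ⊢ (s2, 110, CZ) ⊢ (s2, 110, Z) ⊢ (s2, 10, CCZ) ⊢ (s2, 10, CZ) ⊢ (s2, 10, Z) ⊢ (s2, 0, CCZ) ⊢ (s2, 0, CZ) ⊢ (s2, 0, Z)
No transition for (s2, 0, top Z); M blocks with input 0 remaining.

stuck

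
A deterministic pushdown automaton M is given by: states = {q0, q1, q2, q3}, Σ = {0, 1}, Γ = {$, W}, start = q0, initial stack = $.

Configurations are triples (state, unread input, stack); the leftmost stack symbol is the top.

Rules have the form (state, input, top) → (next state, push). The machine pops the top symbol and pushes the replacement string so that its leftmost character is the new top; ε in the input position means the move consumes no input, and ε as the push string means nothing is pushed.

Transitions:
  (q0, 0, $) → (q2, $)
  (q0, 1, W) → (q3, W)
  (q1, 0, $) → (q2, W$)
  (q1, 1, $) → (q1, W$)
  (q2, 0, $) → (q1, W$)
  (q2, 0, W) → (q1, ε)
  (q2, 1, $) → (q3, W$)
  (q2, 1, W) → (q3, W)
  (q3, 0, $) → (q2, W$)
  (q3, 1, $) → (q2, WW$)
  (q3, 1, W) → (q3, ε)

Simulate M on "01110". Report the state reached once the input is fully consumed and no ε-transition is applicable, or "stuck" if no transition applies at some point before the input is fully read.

(q0, 01110, $)
  read 0, top $: go to q2, push $ → (q2, 1110, $)
  read 1, top $: go to q3, push W$ → (q3, 110, W$)
  read 1, top W: go to q3, push ε → (q3, 10, $)
  read 1, top $: go to q2, push WW$ → (q2, 0, WW$)
  read 0, top W: go to q1, push ε → (q1, ε, W$)
All input consumed; M is in state q1.

q1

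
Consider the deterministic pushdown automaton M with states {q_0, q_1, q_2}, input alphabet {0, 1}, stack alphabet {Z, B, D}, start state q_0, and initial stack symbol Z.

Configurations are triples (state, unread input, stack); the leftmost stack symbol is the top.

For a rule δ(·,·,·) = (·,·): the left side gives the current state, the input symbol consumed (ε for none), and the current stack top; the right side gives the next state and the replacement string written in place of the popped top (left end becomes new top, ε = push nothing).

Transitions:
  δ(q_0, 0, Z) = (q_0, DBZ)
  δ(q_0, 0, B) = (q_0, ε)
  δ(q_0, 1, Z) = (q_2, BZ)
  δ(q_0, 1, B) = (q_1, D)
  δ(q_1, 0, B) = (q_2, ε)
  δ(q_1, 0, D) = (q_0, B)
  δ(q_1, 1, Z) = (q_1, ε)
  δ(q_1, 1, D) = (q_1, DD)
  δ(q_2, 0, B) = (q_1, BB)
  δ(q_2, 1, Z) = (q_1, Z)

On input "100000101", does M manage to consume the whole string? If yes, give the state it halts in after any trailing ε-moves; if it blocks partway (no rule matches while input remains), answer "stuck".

stuck

(q_0, 100000101, Z) ⊢ (q_2, 00000101, BZ) ⊢ (q_1, 0000101, BBZ) ⊢ (q_2, 000101, BZ) ⊢ (q_1, 00101, BBZ) ⊢ (q_2, 0101, BZ) ⊢ (q_1, 101, BBZ)
No transition for (q_1, 1, top B); M blocks with input 101 remaining.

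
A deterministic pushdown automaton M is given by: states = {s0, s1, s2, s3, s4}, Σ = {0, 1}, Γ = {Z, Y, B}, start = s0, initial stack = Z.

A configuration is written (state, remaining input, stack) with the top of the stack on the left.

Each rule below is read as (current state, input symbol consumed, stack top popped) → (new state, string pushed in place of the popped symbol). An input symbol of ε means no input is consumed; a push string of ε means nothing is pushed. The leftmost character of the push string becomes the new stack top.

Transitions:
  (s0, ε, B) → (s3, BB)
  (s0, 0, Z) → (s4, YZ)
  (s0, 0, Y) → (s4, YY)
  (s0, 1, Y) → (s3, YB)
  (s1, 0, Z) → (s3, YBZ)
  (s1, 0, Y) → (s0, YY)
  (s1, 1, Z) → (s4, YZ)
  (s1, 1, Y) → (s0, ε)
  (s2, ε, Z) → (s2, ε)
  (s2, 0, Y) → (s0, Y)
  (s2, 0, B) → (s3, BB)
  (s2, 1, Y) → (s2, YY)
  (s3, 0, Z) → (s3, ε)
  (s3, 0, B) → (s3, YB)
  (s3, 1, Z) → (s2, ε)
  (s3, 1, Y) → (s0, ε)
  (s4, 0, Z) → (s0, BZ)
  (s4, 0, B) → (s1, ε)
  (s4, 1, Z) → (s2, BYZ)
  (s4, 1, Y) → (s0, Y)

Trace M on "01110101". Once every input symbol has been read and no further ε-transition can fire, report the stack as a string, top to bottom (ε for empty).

BBBBZ

(s0, 01110101, Z) ⊢ (s4, 1110101, YZ) ⊢ (s0, 110101, YZ) ⊢ (s3, 10101, YBZ) ⊢ (s0, 0101, BZ) ⊢ (s3, 0101, BBZ) ⊢ (s3, 101, YBBZ) ⊢ (s0, 01, BBZ) ⊢ (s3, 01, BBBZ) ⊢ (s3, 1, YBBBZ) ⊢ (s0, ε, BBBZ) ⊢ (s3, ε, BBBBZ)
All input consumed in state s3 with stack BBBBZ.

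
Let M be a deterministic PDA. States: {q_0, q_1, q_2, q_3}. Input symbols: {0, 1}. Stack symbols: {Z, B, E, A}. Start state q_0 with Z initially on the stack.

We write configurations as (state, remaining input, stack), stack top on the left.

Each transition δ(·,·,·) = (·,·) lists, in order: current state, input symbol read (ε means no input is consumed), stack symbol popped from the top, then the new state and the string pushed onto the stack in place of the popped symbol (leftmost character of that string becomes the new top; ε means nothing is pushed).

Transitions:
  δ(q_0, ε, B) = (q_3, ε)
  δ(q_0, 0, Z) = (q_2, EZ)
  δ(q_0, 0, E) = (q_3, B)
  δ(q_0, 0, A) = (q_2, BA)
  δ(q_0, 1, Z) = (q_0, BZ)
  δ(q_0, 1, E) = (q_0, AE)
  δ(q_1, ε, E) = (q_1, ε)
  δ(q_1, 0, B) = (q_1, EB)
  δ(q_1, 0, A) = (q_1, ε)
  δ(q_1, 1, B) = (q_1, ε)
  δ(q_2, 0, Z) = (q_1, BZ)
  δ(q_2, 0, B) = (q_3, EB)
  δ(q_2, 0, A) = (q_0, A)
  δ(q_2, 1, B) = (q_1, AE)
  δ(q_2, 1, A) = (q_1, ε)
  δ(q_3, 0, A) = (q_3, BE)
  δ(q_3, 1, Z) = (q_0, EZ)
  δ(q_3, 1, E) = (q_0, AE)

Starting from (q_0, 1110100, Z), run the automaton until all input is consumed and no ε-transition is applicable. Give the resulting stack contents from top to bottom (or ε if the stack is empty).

(q_0, 1110100, Z)
  read 1, top Z: go to q_0, push BZ → (q_0, 110100, BZ)
  ε-move, top B: go to q_3, push ε → (q_3, 110100, Z)
  read 1, top Z: go to q_0, push EZ → (q_0, 10100, EZ)
  read 1, top E: go to q_0, push AE → (q_0, 0100, AEZ)
  read 0, top A: go to q_2, push BA → (q_2, 100, BAEZ)
  read 1, top B: go to q_1, push AE → (q_1, 00, AEAEZ)
  read 0, top A: go to q_1, push ε → (q_1, 0, EAEZ)
  ε-move, top E: go to q_1, push ε → (q_1, 0, AEZ)
  read 0, top A: go to q_1, push ε → (q_1, ε, EZ)
  ε-move, top E: go to q_1, push ε → (q_1, ε, Z)
All input consumed in state q_1 with stack Z.

Z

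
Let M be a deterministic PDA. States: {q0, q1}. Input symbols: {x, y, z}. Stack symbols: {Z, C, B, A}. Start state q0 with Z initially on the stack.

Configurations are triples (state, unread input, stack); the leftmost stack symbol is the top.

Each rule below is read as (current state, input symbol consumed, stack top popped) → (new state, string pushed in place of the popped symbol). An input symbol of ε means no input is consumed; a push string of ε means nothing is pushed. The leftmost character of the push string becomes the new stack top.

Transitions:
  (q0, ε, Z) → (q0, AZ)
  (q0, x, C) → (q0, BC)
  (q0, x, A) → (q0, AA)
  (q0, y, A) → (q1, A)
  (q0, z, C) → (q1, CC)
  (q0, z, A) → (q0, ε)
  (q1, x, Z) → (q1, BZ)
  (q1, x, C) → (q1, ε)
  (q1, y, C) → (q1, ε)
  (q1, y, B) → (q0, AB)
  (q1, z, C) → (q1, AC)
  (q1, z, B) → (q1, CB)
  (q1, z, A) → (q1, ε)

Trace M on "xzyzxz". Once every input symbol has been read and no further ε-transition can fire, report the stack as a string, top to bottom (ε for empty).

CBZ

(q0, xzyzxz, Z)
  ε-move, top Z: go to q0, push AZ → (q0, xzyzxz, AZ)
  read x, top A: go to q0, push AA → (q0, zyzxz, AAZ)
  read z, top A: go to q0, push ε → (q0, yzxz, AZ)
  read y, top A: go to q1, push A → (q1, zxz, AZ)
  read z, top A: go to q1, push ε → (q1, xz, Z)
  read x, top Z: go to q1, push BZ → (q1, z, BZ)
  read z, top B: go to q1, push CB → (q1, ε, CBZ)
All input consumed in state q1 with stack CBZ.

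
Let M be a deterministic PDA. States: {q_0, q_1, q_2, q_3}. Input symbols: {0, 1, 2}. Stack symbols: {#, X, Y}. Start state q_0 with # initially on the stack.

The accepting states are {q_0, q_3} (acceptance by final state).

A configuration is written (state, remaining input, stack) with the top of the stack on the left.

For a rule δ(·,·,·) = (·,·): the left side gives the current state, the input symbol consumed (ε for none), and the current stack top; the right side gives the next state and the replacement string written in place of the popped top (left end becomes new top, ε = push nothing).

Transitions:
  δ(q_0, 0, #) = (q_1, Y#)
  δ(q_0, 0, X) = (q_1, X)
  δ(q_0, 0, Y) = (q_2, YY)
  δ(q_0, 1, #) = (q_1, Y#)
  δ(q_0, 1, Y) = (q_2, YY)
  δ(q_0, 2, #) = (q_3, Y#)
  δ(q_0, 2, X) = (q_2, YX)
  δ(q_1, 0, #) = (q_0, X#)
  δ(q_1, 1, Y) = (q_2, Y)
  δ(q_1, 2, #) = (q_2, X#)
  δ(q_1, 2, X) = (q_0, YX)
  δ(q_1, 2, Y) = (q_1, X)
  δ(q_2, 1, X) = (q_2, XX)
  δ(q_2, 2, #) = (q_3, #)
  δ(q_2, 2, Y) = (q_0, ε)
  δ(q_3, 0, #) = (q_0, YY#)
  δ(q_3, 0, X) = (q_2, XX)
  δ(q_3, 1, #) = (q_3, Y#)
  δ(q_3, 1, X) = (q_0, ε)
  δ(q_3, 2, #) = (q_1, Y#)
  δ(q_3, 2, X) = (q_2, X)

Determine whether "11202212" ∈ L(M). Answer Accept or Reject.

(q_0, 11202212, #)
  read 1, top #: go to q_1, push Y# → (q_1, 1202212, Y#)
  read 1, top Y: go to q_2, push Y → (q_2, 202212, Y#)
  read 2, top Y: go to q_0, push ε → (q_0, 02212, #)
  read 0, top #: go to q_1, push Y# → (q_1, 2212, Y#)
  read 2, top Y: go to q_1, push X → (q_1, 212, X#)
  read 2, top X: go to q_0, push YX → (q_0, 12, YX#)
  read 1, top Y: go to q_2, push YY → (q_2, 2, YYX#)
  read 2, top Y: go to q_0, push ε → (q_0, ε, YX#)
All input consumed; state q_0 ∈ F.

Accept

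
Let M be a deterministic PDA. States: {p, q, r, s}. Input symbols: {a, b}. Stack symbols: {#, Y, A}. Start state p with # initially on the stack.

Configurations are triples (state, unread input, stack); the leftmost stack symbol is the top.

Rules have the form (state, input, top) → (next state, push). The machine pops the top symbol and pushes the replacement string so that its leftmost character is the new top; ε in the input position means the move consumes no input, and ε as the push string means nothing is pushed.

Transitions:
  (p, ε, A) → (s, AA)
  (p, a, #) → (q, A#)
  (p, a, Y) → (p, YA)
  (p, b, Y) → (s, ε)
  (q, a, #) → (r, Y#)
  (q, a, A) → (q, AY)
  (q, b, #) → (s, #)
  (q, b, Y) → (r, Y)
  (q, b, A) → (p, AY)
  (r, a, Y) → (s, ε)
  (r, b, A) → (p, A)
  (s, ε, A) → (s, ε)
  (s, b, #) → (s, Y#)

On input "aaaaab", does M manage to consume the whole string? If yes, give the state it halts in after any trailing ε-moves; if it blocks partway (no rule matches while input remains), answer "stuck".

s

(p, aaaaab, #)
  read a, top #: go to q, push A# → (q, aaaab, A#)
  read a, top A: go to q, push AY → (q, aaab, AY#)
  read a, top A: go to q, push AY → (q, aab, AYY#)
  read a, top A: go to q, push AY → (q, ab, AYYY#)
  read a, top A: go to q, push AY → (q, b, AYYYY#)
  read b, top A: go to p, push AY → (p, ε, AYYYYY#)
  ε-move, top A: go to s, push AA → (s, ε, AAYYYYY#)
  ε-move, top A: go to s, push ε → (s, ε, AYYYYY#)
  ε-move, top A: go to s, push ε → (s, ε, YYYYY#)
All input consumed; M is in state s.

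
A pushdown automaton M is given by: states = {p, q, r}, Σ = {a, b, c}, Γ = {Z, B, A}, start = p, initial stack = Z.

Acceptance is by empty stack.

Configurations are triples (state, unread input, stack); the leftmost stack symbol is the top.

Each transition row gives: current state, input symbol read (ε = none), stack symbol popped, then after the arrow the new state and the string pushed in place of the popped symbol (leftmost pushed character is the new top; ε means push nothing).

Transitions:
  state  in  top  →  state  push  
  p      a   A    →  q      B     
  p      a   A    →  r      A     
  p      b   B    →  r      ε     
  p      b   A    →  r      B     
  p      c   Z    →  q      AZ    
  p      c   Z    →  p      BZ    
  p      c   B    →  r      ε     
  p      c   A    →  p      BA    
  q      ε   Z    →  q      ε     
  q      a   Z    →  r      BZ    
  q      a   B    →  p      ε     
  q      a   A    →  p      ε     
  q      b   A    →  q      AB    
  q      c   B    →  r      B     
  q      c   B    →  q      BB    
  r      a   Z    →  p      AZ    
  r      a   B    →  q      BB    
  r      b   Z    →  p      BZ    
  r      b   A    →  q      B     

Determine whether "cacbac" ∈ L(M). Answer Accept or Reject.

Reject

No computation consumes all input and empties the stack.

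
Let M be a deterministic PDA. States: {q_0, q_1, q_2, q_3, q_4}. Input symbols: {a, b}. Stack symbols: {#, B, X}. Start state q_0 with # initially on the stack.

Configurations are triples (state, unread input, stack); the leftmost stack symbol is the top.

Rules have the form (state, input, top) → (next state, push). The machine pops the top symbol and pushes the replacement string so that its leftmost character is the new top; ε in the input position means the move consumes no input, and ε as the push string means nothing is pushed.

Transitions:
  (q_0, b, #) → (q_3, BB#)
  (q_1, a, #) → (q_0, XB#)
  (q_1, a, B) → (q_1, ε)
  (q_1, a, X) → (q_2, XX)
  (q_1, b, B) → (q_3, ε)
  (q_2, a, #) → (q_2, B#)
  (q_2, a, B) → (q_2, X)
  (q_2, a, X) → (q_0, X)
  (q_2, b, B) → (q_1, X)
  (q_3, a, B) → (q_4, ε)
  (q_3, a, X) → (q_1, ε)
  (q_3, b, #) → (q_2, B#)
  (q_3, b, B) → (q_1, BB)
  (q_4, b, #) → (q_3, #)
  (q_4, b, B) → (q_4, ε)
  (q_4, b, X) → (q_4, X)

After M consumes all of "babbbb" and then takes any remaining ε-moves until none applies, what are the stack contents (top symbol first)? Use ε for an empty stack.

X#

(q_0, babbbb, #)
  read b, top #: go to q_3, push BB# → (q_3, abbbb, BB#)
  read a, top B: go to q_4, push ε → (q_4, bbbb, B#)
  read b, top B: go to q_4, push ε → (q_4, bbb, #)
  read b, top #: go to q_3, push # → (q_3, bb, #)
  read b, top #: go to q_2, push B# → (q_2, b, B#)
  read b, top B: go to q_1, push X → (q_1, ε, X#)
All input consumed in state q_1 with stack X#.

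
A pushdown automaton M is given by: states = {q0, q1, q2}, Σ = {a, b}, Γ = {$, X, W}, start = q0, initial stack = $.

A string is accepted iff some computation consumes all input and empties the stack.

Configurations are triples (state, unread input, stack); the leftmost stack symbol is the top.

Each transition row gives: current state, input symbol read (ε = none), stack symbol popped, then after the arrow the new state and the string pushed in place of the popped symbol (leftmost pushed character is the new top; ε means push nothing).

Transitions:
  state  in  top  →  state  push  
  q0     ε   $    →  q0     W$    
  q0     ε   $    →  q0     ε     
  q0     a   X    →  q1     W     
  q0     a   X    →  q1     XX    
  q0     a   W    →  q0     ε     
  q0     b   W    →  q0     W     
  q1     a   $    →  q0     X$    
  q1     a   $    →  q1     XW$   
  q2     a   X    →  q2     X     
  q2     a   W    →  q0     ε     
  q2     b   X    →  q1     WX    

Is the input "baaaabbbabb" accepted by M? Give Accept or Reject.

Reject

No computation consumes all input and empties the stack.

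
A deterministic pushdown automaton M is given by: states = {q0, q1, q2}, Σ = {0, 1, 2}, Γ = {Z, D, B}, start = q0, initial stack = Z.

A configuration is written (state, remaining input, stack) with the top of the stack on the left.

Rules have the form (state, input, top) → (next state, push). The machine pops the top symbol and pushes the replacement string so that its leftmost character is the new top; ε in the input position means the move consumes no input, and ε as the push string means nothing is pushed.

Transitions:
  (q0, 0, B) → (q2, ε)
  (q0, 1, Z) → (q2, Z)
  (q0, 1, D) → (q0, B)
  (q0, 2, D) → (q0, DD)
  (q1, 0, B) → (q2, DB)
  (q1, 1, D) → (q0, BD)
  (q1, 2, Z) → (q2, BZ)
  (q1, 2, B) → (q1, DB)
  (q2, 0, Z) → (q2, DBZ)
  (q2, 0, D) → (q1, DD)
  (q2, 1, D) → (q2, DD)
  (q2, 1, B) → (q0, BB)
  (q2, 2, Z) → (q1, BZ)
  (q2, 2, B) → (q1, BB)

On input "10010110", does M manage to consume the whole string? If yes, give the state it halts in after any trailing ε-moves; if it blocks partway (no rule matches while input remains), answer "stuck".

q1

(q0, 10010110, Z)
  read 1, top Z: go to q2, push Z → (q2, 0010110, Z)
  read 0, top Z: go to q2, push DBZ → (q2, 010110, DBZ)
  read 0, top D: go to q1, push DD → (q1, 10110, DDBZ)
  read 1, top D: go to q0, push BD → (q0, 0110, BDDBZ)
  read 0, top B: go to q2, push ε → (q2, 110, DDBZ)
  read 1, top D: go to q2, push DD → (q2, 10, DDDBZ)
  read 1, top D: go to q2, push DD → (q2, 0, DDDDBZ)
  read 0, top D: go to q1, push DD → (q1, ε, DDDDDBZ)
All input consumed; M is in state q1.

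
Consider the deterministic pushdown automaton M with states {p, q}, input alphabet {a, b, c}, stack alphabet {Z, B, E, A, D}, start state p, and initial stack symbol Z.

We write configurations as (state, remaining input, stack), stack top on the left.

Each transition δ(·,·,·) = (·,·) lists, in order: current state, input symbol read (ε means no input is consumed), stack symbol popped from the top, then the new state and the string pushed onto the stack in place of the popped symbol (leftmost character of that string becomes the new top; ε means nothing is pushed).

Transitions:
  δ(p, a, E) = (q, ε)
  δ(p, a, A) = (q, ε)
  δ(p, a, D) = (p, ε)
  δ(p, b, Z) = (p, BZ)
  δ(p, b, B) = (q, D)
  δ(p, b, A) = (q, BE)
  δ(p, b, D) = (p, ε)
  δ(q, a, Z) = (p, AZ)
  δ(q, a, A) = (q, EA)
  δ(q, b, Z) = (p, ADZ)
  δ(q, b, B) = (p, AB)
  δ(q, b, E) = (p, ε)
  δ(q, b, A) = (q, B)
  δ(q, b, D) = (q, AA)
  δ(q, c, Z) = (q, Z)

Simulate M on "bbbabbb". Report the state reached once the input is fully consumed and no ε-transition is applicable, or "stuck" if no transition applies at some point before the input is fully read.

(p, bbbabbb, Z)
  read b, top Z: go to p, push BZ → (p, bbabbb, BZ)
  read b, top B: go to q, push D → (q, babbb, DZ)
  read b, top D: go to q, push AA → (q, abbb, AAZ)
  read a, top A: go to q, push EA → (q, bbb, EAAZ)
  read b, top E: go to p, push ε → (p, bb, AAZ)
  read b, top A: go to q, push BE → (q, b, BEAZ)
  read b, top B: go to p, push AB → (p, ε, ABEAZ)
All input consumed; M is in state p.

p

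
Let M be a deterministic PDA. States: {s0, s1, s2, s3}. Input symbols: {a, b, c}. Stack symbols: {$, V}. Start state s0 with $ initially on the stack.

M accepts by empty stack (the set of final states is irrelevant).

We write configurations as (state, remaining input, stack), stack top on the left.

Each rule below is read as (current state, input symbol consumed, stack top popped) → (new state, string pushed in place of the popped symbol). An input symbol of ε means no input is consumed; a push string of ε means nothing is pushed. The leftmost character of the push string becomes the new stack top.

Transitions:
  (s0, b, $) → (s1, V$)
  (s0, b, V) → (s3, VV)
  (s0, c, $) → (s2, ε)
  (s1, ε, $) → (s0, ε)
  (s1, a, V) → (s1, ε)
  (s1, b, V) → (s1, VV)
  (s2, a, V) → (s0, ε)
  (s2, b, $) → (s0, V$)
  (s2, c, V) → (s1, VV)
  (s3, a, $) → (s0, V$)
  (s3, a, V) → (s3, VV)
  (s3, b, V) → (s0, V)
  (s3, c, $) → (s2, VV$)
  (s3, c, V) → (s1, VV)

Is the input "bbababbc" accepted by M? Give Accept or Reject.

(s0, bbababbc, $) ⊢ (s1, bababbc, V$) ⊢ (s1, ababbc, VV$) ⊢ (s1, babbc, V$) ⊢ (s1, abbc, VV$) ⊢ (s1, bbc, V$) ⊢ (s1, bc, VV$) ⊢ (s1, c, VVV$)
No transition applies at (s1, c, VVV$); input not fully consumed.

Reject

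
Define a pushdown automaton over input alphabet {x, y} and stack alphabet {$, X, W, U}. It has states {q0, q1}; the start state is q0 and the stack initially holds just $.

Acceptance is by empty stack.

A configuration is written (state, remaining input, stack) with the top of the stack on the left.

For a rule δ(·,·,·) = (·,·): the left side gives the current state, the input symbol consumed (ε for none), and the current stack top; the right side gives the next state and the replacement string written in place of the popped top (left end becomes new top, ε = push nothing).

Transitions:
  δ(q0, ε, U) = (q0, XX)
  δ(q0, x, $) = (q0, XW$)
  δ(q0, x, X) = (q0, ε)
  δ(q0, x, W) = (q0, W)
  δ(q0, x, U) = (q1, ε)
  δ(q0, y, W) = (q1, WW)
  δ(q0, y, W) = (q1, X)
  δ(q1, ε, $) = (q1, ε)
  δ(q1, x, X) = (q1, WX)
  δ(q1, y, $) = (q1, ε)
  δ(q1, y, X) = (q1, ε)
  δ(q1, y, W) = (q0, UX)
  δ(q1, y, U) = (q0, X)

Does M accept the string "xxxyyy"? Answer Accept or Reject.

Accept

One accepting computation: (q0, xxxyyy, $) ⊢ (q0, xxyyy, XW$) ⊢ (q0, xyyy, W$) ⊢ (q0, yyy, W$) ⊢ (q1, yy, X$) ⊢ (q1, y, $) ⊢ (q1, ε, ε)
All input consumed and the stack is empty.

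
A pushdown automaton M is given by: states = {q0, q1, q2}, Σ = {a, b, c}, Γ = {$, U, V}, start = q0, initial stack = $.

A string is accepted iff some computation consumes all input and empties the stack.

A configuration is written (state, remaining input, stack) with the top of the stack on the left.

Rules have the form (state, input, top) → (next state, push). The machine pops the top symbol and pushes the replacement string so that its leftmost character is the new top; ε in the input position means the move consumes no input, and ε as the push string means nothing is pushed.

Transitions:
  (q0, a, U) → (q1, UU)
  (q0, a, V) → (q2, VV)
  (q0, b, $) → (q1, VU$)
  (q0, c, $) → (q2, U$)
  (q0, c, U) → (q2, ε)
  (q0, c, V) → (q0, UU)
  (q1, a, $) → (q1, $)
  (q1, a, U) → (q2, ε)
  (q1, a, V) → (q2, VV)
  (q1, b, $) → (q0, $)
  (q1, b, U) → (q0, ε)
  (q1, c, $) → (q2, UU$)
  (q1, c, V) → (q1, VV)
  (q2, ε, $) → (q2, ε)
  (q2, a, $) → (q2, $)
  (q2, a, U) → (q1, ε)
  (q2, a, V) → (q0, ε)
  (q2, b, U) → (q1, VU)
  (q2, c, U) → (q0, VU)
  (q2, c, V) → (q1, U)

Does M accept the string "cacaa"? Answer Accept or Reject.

Accept

One accepting computation: (q0, cacaa, $) ⊢ (q2, acaa, U$) ⊢ (q1, caa, $) ⊢ (q2, aa, UU$) ⊢ (q1, a, U$) ⊢ (q2, ε, $) ⊢ (q2, ε, ε)
All input consumed and the stack is empty.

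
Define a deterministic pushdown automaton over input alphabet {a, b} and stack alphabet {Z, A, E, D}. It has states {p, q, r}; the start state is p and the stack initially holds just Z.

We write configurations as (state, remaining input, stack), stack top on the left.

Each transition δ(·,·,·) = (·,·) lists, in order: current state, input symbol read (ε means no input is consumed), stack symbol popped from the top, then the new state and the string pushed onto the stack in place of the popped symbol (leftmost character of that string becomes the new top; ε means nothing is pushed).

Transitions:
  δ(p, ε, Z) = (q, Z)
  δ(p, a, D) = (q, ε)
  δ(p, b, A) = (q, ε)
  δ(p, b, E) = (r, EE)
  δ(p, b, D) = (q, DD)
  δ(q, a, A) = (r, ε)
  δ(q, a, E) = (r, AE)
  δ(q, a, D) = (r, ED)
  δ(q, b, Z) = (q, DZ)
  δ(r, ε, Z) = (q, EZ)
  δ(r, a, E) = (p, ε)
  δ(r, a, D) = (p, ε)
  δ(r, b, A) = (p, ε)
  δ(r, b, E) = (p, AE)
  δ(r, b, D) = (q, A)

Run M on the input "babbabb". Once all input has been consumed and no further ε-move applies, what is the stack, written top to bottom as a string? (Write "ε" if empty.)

EEDZ

(p, babbabb, Z)
  ε-move, top Z: go to q, push Z → (q, babbabb, Z)
  read b, top Z: go to q, push DZ → (q, abbabb, DZ)
  read a, top D: go to r, push ED → (r, bbabb, EDZ)
  read b, top E: go to p, push AE → (p, babb, AEDZ)
  read b, top A: go to q, push ε → (q, abb, EDZ)
  read a, top E: go to r, push AE → (r, bb, AEDZ)
  read b, top A: go to p, push ε → (p, b, EDZ)
  read b, top E: go to r, push EE → (r, ε, EEDZ)
All input consumed in state r with stack EEDZ.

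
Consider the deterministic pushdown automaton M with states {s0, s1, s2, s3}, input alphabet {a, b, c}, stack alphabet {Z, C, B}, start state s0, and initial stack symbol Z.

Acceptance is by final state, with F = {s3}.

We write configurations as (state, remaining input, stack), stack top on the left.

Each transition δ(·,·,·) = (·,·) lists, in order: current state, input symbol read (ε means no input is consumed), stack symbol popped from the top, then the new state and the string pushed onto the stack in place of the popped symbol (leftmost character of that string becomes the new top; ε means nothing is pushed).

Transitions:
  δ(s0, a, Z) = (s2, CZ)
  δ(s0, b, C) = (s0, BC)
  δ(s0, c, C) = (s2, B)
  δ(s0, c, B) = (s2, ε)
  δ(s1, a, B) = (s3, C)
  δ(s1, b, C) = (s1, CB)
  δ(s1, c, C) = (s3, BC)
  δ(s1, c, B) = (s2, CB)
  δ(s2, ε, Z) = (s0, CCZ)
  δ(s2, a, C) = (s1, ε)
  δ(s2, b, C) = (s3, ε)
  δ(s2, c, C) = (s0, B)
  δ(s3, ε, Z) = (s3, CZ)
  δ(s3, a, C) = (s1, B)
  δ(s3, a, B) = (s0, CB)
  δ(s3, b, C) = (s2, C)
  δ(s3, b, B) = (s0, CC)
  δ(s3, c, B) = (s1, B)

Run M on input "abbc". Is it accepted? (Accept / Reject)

(s0, abbc, Z)
  read a, top Z: go to s2, push CZ → (s2, bbc, CZ)
  read b, top C: go to s3, push ε → (s3, bc, Z)
  ε-move, top Z: go to s3, push CZ → (s3, bc, CZ)
  read b, top C: go to s2, push C → (s2, c, CZ)
  read c, top C: go to s0, push B → (s0, ε, BZ)
All input consumed; state s0 ∉ F and no further ε-move applies.

Reject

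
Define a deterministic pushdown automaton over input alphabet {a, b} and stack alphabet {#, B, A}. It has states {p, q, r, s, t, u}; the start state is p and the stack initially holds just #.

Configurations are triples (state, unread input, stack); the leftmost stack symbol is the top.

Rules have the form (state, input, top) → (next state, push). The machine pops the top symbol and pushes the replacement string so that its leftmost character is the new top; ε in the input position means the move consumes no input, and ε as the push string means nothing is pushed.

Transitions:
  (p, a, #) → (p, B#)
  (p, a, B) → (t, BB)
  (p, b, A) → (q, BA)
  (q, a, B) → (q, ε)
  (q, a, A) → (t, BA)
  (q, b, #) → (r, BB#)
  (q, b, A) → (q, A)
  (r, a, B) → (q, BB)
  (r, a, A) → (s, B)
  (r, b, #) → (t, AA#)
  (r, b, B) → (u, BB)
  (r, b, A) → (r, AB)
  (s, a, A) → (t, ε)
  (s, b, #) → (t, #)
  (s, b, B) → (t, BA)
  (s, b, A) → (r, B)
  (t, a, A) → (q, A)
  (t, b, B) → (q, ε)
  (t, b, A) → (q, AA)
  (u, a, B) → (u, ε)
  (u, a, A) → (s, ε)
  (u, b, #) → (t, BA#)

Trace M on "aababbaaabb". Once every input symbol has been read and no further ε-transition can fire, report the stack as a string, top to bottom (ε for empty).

A#

(p, aababbaaabb, #) ⊢ (p, ababbaaabb, B#) ⊢ (t, babbaaabb, BB#) ⊢ (q, abbaaabb, B#) ⊢ (q, bbaaabb, #) ⊢ (r, baaabb, BB#) ⊢ (u, aaabb, BBB#) ⊢ (u, aabb, BB#) ⊢ (u, abb, B#) ⊢ (u, bb, #) ⊢ (t, b, BA#) ⊢ (q, ε, A#)
All input consumed in state q with stack A#.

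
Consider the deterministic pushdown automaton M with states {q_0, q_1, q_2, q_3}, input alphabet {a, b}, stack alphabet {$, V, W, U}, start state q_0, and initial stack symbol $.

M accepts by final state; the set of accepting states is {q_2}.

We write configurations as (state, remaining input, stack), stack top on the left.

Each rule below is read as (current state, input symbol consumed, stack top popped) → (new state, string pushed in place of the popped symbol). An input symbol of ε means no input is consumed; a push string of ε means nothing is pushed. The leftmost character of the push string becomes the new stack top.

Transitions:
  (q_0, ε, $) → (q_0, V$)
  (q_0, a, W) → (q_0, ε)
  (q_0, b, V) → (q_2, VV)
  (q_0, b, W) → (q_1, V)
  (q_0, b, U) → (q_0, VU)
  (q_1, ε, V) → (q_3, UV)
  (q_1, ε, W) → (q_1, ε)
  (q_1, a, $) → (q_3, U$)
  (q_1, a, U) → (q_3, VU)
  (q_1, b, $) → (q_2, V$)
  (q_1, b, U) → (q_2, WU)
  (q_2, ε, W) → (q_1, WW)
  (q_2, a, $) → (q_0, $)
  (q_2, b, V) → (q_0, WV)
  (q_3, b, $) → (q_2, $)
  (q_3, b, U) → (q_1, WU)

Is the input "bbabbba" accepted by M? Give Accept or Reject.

(q_0, bbabbba, $)
  ε-move, top $: go to q_0, push V$ → (q_0, bbabbba, V$)
  read b, top V: go to q_2, push VV → (q_2, babbba, VV$)
  read b, top V: go to q_0, push WV → (q_0, abbba, WVV$)
  read a, top W: go to q_0, push ε → (q_0, bbba, VV$)
  read b, top V: go to q_2, push VV → (q_2, bba, VVV$)
  read b, top V: go to q_0, push WV → (q_0, ba, WVVV$)
  read b, top W: go to q_1, push V → (q_1, a, VVVV$)
  ε-move, top V: go to q_3, push UV → (q_3, a, UVVVV$)
No transition applies at (q_3, a, UVVVV$); input not fully consumed.

Reject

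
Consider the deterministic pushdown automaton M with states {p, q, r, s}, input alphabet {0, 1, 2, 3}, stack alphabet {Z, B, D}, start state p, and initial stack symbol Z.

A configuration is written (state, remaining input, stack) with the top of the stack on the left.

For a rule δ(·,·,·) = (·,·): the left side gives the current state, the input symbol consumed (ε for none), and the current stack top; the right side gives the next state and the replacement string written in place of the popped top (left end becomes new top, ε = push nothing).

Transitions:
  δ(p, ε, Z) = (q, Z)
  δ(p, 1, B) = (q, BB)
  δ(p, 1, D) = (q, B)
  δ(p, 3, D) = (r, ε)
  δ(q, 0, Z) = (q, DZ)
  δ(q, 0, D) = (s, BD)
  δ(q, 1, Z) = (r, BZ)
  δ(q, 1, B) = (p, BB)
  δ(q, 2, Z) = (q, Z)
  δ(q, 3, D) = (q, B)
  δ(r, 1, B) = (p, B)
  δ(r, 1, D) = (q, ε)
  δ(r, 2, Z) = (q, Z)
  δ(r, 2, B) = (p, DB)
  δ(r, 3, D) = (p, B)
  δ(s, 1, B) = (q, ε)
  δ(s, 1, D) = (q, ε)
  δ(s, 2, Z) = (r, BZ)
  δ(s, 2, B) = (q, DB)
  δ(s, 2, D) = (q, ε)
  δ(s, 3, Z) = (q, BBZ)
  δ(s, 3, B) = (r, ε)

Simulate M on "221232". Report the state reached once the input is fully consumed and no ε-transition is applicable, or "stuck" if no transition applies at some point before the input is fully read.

(p, 221232, Z) ⊢ (q, 221232, Z) ⊢ (q, 21232, Z) ⊢ (q, 1232, Z) ⊢ (r, 232, BZ) ⊢ (p, 32, DBZ) ⊢ (r, 2, BZ) ⊢ (p, ε, DBZ)
All input consumed; M is in state p.

p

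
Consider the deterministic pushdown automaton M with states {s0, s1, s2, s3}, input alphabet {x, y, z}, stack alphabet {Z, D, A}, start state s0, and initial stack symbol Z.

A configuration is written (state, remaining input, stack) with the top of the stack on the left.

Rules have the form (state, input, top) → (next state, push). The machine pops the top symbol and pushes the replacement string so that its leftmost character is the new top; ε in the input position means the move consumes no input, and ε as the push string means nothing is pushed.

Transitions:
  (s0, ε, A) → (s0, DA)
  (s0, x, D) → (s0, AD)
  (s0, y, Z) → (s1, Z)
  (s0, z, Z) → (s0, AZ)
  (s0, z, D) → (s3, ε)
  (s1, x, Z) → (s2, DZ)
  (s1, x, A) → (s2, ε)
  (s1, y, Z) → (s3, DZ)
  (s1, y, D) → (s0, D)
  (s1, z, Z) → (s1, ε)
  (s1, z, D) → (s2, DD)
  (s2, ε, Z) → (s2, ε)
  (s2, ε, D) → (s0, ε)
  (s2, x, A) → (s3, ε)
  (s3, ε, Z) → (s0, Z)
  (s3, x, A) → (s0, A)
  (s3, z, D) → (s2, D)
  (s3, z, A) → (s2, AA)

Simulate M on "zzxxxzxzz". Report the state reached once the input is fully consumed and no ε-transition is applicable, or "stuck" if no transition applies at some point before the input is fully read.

s2

(s0, zzxxxzxzz, Z) ⊢ (s0, zxxxzxzz, AZ) ⊢ (s0, zxxxzxzz, DAZ) ⊢ (s3, xxxzxzz, AZ) ⊢ (s0, xxzxzz, AZ) ⊢ (s0, xxzxzz, DAZ) ⊢ (s0, xzxzz, ADAZ) ⊢ (s0, xzxzz, DADAZ) ⊢ (s0, zxzz, ADADAZ) ⊢ (s0, zxzz, DADADAZ) ⊢ (s3, xzz, ADADAZ) ⊢ (s0, zz, ADADAZ) ⊢ (s0, zz, DADADAZ) ⊢ (s3, z, ADADAZ) ⊢ (s2, ε, AADADAZ)
All input consumed; M is in state s2.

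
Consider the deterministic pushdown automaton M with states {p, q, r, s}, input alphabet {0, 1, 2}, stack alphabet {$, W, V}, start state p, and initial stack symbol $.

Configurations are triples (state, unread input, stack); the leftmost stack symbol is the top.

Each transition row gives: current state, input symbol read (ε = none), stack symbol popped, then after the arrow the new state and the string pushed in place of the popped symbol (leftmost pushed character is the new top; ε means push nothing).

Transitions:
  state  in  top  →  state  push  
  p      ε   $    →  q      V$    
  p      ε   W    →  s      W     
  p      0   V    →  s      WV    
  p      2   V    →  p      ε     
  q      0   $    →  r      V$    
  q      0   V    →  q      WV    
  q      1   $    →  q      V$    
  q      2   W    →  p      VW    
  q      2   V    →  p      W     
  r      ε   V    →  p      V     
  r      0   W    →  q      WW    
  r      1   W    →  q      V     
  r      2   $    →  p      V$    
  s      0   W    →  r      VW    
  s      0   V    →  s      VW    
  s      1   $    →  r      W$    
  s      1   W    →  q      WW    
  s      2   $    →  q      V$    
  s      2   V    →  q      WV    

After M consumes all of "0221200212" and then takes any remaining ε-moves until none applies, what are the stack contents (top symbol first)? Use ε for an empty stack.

(p, 0221200212, $)
  ε-move, top $: go to q, push V$ → (q, 0221200212, V$)
  read 0, top V: go to q, push WV → (q, 221200212, WV$)
  read 2, top W: go to p, push VW → (p, 21200212, VWV$)
  read 2, top V: go to p, push ε → (p, 1200212, WV$)
  ε-move, top W: go to s, push W → (s, 1200212, WV$)
  read 1, top W: go to q, push WW → (q, 200212, WWV$)
  read 2, top W: go to p, push VW → (p, 00212, VWWV$)
  read 0, top V: go to s, push WV → (s, 0212, WVWWV$)
  read 0, top W: go to r, push VW → (r, 212, VWVWWV$)
  ε-move, top V: go to p, push V → (p, 212, VWVWWV$)
  read 2, top V: go to p, push ε → (p, 12, WVWWV$)
  ε-move, top W: go to s, push W → (s, 12, WVWWV$)
  read 1, top W: go to q, push WW → (q, 2, WWVWWV$)
  read 2, top W: go to p, push VW → (p, ε, VWWVWWV$)
All input consumed in state p with stack VWWVWWV$.

VWWVWWV$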